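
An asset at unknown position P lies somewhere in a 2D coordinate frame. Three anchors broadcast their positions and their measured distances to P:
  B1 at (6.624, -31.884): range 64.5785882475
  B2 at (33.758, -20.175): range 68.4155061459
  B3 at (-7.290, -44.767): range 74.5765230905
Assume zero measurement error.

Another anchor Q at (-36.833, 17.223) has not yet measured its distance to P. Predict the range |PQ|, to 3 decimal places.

eq1: (x − 6.624)² + (y + 31.884)² = 64.5785882475²
eq2: (x − 33.758)² + (y + 20.175)² = 68.4155061459²
eq3: (x + 7.290)² + (y + 44.767)² = 74.5765230905²
eq2−eq3, eq2−eq1 (x²,y² cancel):
  -82.096·x − 49.184·y = -370.381115
  -54.268·x − 23.418·y = 24.121064
det = -82.096·-23.418 − -49.184·-54.268 = -746.593184
x = (-370.381115·-23.418 − -49.184·24.121064) / -746.593184 = -13.206597
y = (-82.096·24.121064 − -370.381115·-54.268) / -746.593184 = 29.574453
|P − Q| = √((-13.206597 − -36.833)² + (29.574453 − 17.223)²) = 26.660182

26.660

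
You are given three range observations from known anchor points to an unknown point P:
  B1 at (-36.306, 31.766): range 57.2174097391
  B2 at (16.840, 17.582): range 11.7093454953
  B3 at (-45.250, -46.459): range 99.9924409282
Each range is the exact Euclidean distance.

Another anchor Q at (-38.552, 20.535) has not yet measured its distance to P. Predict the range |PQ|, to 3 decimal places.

59.920

eq1: (x + 36.306)² + (y − 31.766)² = 57.2174097391²
eq2: (x − 16.840)² + (y − 17.582)² = 11.7093454953²
eq3: (x + 45.250)² + (y + 46.459)² = 99.9924409282²
eq3−eq1, eq3−eq2 (x²,y² cancel):
  17.888·x + 156.450·y = 4845.859477
  124.180·x + 128.082·y = 6248.090614
det = 17.888·128.082 − 156.450·124.180 = -17136.830184
x = (4845.859477·128.082 − 156.450·6248.090614) / -17136.830184 = 20.823361
y = (17.888·6248.090614 − 4845.859477·124.180) / -17136.830184 = 28.592977
|P − Q| = √((20.823361 − -38.552)² + (28.592977 − 20.535)²) = 59.919650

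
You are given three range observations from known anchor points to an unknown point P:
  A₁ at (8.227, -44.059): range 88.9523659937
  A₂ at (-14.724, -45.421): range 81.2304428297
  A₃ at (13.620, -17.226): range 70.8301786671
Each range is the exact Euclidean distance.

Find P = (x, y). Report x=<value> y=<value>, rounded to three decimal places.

x=-36.482 y=32.841

eq1: (x − 8.227)² + (y + 44.059)² = 88.9523659937²
eq2: (x + 14.724)² + (y + 45.421)² = 81.2304428297²
eq3: (x − 13.620)² + (y + 17.226)² = 70.8301786671²
eq3−eq2, eq3−eq1 (x²,y² cancel):
  -56.688·x − 56.390·y = 216.153309
  -10.786·x − 53.666·y = -1368.969672
det = -56.688·-53.666 − -56.390·-10.786 = 2433.995668
x = (216.153309·-53.666 − -56.390·-1368.969672) / 2433.995668 = -36.481693
y = (-56.688·-1368.969672 − 216.153309·-10.786) / 2433.995668 = 32.841300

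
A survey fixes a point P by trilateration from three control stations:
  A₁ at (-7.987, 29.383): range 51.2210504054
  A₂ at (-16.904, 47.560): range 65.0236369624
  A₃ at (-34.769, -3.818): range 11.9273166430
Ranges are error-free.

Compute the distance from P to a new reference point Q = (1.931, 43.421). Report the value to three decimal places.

eq1: (x + 7.987)² + (y − 29.383)² = 51.2210504054²
eq2: (x + 16.904)² + (y − 47.560)² = 65.0236369624²
eq3: (x + 34.769)² + (y + 3.818)² = 11.9273166430²
eq2−eq3, eq2−eq1 (x²,y² cancel):
  -35.730·x − 102.756·y = 2761.574151
  17.834·x − 36.354·y = -16.068599
det = -35.730·-36.354 − -102.756·17.834 = 3131.478924
x = (2761.574151·-36.354 − -102.756·-16.068599) / 3131.478924 = -32.586971
y = (-35.730·-16.068599 − 2761.574151·17.834) / 3131.478924 = -15.544024
|P − Q| = √((-32.586971 − 1.931)² + (-15.544024 − 43.421)²) = 68.325429

68.325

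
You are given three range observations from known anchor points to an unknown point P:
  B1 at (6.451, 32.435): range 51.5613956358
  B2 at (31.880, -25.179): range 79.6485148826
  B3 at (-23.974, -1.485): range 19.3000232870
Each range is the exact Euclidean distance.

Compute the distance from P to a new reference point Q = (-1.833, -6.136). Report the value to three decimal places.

eq1: (x − 6.451)² + (y − 32.435)² = 51.5613956358²
eq2: (x − 31.880)² + (y + 25.179)² = 79.6485148826²
eq3: (x + 23.974)² + (y + 1.485)² = 19.3000232870²
eq1−eq3, eq1−eq2 (x²,y² cancel):
  -60.850·x − 67.840·y = 1769.399896
  50.858·x − 115.228·y = -3128.636588
det = -60.850·-115.228 − -67.840·50.858 = 10461.830520
x = (1769.399896·-115.228 − -67.840·-3128.636588) / 10461.830520 = -39.776129
y = (-60.850·-3128.636588 − 1769.399896·50.858) / 10461.830520 = 9.595777
|P − Q| = √((-39.776129 − -1.833)² + (9.595777 − -6.136)²) = 41.075173

41.075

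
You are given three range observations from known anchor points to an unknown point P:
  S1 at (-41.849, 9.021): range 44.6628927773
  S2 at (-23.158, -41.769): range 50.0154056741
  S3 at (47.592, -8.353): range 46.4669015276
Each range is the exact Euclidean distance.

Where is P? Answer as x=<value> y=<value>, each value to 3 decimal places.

eq1: (x + 41.849)² + (y − 9.021)² = 44.6628927773²
eq2: (x + 23.158)² + (y + 41.769)² = 50.0154056741²
eq3: (x − 47.592)² + (y + 8.353)² = 46.4669015276²
eq3−eq1, eq3−eq2 (x²,y² cancel):
  -178.882·x + 34.748·y = -337.654885
  -141.500·x − 66.832·y = -396.196615
det = -178.882·-66.832 − 34.748·-141.500 = 16871.883824
x = (-337.654885·-66.832 − 34.748·-396.196615) / 16871.883824 = 2.153476
y = (-178.882·-396.196615 − -337.654885·-141.500) / 16871.883824 = 1.368802

x=2.153 y=1.369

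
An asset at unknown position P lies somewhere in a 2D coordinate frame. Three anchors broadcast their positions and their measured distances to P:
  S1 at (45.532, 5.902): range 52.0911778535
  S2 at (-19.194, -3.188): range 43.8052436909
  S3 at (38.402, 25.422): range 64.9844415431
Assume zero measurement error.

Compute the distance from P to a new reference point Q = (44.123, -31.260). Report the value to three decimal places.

32.246

eq1: (x − 45.532)² + (y − 5.902)² = 52.0911778535²
eq2: (x + 19.194)² + (y + 3.188)² = 43.8052436909²
eq3: (x − 38.402)² + (y − 25.422)² = 64.9844415431²
eq1−eq2, eq1−eq3 (x²,y² cancel):
  -129.452·x − 18.180·y = -934.832213
  -14.260·x + 39.040·y = -1496.491772
det = -129.452·39.040 − -18.180·-14.260 = -5313.052880
x = (-934.832213·39.040 − -18.180·-1496.491772) / -5313.052880 = 11.989730
y = (-129.452·-1496.491772 − -934.832213·-14.260) / -5313.052880 = -33.952823
|P − Q| = √((11.989730 − 44.123)² + (-33.952823 − -31.260)²) = 32.245904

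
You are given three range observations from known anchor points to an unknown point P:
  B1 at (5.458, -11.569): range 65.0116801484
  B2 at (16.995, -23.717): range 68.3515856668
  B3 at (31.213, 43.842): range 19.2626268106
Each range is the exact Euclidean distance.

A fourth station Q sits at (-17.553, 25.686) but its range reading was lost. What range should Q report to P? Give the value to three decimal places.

67.525

eq1: (x − 5.458)² + (y + 11.569)² = 65.0116801484²
eq2: (x − 16.995)² + (y + 23.717)² = 68.3515856668²
eq3: (x − 31.213)² + (y − 43.842)² = 19.2626268106²
eq2−eq1, eq2−eq3 (x²,y² cancel):
  -23.074·x + 24.296·y = -242.273882
  28.436·x + 135.118·y = 6345.936691
det = -23.074·135.118 − 24.296·28.436 = -3808.593788
x = (-242.273882·135.118 − 24.296·6345.936691) / -3808.593788 = 49.077547
y = (-23.074·6345.936691 − -242.273882·28.436) / -3808.593788 = 36.637366
|P − Q| = √((49.077547 − -17.553)² + (36.637366 − 25.686)²) = 67.524530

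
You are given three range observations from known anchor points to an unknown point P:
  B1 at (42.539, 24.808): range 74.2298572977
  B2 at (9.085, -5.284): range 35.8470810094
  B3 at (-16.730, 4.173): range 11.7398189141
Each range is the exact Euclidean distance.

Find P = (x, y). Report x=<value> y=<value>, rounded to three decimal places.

x=-26.624 y=-2.146

eq1: (x − 42.539)² + (y − 24.808)² = 74.2298572977²
eq2: (x − 9.085)² + (y + 5.284)² = 35.8470810094²
eq3: (x + 16.730)² + (y − 4.173)² = 11.7398189141²
eq2−eq1, eq2−eq3 (x²,y² cancel):
  66.908·x + 60.184·y = -1910.512994
  -51.630·x + 18.914·y = 1334.038817
det = 66.908·18.914 − 60.184·-51.630 = 4372.797832
x = (-1910.512994·18.914 − 60.184·1334.038817) / 4372.797832 = -26.624427
y = (66.908·1334.038817 − -1910.512994·-51.630) / 4372.797832 = -2.145518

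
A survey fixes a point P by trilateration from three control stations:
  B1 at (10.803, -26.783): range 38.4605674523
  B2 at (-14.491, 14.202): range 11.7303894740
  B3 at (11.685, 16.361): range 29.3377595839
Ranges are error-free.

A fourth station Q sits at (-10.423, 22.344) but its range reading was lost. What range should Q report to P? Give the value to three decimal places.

20.216

eq1: (x − 10.803)² + (y + 26.783)² = 38.4605674523²
eq2: (x + 14.491)² + (y − 14.202)² = 11.7303894740²
eq3: (x − 11.685)² + (y − 16.361)² = 29.3377595839²
eq1−eq2, eq1−eq3 (x²,y² cancel):
  -50.588·x + 81.970·y = 919.265199
  1.764·x + 86.288·y = 188.698759
det = -50.588·86.288 − 81.970·1.764 = -4509.732424
x = (919.265199·86.288 − 81.970·188.698759) / -4509.732424 = -14.159137
y = (-50.588·188.698759 − 919.265199·1.764) / -4509.732424 = 2.476306
|P − Q| = √((-14.159137 − -10.423)² + (2.476306 − 22.344)²) = 20.215934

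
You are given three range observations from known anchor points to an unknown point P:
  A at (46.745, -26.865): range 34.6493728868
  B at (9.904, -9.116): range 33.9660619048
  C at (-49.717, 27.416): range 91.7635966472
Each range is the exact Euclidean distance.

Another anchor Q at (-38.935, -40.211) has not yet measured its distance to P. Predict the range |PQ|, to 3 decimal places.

91.811

eq1: (x − 46.745)² + (y + 26.865)² = 34.6493728868²
eq2: (x − 9.904)² + (y + 9.116)² = 33.9660619048²
eq3: (x + 49.717)² + (y − 27.416)² = 91.7635966472²
eq1−eq2, eq1−eq3 (x²,y² cancel):
  -73.682·x + 35.498·y = -2678.746898
  -192.924·x + 108.562·y = -6903.384733
det = -73.682·108.562 − 35.498·-192.924 = -1150.649132
x = (-2678.746898·108.562 − 35.498·-6903.384733) / -1150.649132 = 39.763442
y = (-73.682·-6903.384733 − -2678.746898·-192.924) / -1150.649132 = 7.073722
|P − Q| = √((39.763442 − -38.935)² + (7.073722 − -40.211)²) = 91.811163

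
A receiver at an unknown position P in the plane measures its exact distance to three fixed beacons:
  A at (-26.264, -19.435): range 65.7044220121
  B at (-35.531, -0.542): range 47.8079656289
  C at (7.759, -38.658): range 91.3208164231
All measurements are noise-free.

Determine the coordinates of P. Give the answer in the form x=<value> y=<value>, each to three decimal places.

x=-25.813 y=46.268

eq1: (x + 26.264)² + (y + 19.435)² = 65.7044220121²
eq2: (x + 35.531)² + (y + 0.542)² = 47.8079656289²
eq3: (x − 7.759)² + (y + 38.658)² = 91.3208164231²
eq1−eq3, eq1−eq2 (x²,y² cancel):
  68.046·x − 38.446·y = -3535.294316
  -18.534·x + 37.786·y = 2226.698298
det = 68.046·37.786 − -38.446·-18.534 = 1858.627992
x = (-3535.294316·37.786 − -38.446·2226.698298) / 1858.627992 = -25.813120
y = (68.046·2226.698298 − -3535.294316·-18.534) / 1858.627992 = 46.267875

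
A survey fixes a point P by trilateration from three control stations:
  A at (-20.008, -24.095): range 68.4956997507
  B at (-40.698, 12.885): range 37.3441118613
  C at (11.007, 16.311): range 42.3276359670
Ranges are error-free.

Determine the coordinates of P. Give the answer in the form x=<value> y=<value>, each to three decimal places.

x=-20.660 y=44.398

eq1: (x + 20.008)² + (y + 24.095)² = 68.4956997507²
eq2: (x + 40.698)² + (y − 12.885)² = 37.3441118613²
eq3: (x − 11.007)² + (y − 16.311)² = 42.3276359670²
eq2−eq1, eq2−eq3 (x²,y² cancel):
  41.380·x − 73.960·y = -4138.539534
  103.410·x + 6.852·y = -1832.193735
det = 41.380·6.852 − -73.960·103.410 = 7931.739360
x = (-4138.539534·6.852 − -73.960·-1832.193735) / 7931.739360 = -20.659570
y = (41.380·-1832.193735 − -4138.539534·103.410) / 7931.739360 = 44.397601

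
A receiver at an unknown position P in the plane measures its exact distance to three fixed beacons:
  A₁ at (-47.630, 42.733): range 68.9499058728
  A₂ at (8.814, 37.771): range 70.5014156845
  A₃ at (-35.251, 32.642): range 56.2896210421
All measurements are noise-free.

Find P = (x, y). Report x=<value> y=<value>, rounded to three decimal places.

eq1: (x + 47.630)² + (y − 42.733)² = 68.9499058728²
eq2: (x − 8.814)² + (y − 37.771)² = 70.5014156845²
eq3: (x + 35.251)² + (y − 32.642)² = 56.2896210421²
eq2−eq1, eq2−eq3 (x²,y² cancel):
  -112.888·x + 9.924·y = 2806.751246
  -88.130·x − 10.258·y = 2605.726304
det = -112.888·-10.258 − 9.924·-88.130 = 2032.607224
x = (2806.751246·-10.258 − 9.924·2605.726304) / 2032.607224 = -26.887084
y = (-112.888·2605.726304 − 2806.751246·-88.130) / 2032.607224 = -23.022768

x=-26.887 y=-23.023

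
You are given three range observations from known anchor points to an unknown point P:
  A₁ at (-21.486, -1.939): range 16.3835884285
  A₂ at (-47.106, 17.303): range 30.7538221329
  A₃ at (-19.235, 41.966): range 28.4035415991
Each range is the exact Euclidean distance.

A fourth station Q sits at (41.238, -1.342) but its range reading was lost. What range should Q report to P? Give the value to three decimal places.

eq1: (x + 21.486)² + (y + 1.939)² = 16.3835884285²
eq2: (x + 47.106)² + (y − 17.303)² = 30.7538221329²
eq3: (x + 19.235)² + (y − 41.966)² = 28.4035415991²
eq3−eq1, eq3−eq2 (x²,y² cancel):
  -4.502·x − 87.810·y = -1127.383258
  -55.742·x − 49.326·y = 248.202264
det = -4.502·-49.326 − -87.810·-55.742 = -4672.639368
x = (-1127.383258·-49.326 − -87.810·248.202264) / -4672.639368 = -16.565359
y = (-4.502·248.202264 − -1127.383258·-55.742) / -4672.639368 = 13.688196
|P − Q| = √((-16.565359 − 41.238)² + (13.688196 − -1.342)²) = 59.725498

59.725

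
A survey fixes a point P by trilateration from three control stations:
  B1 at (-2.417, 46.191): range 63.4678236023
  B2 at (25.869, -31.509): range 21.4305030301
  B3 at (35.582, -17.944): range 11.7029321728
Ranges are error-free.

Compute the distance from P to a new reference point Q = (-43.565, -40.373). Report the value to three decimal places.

76.686

eq1: (x + 2.417)² + (y − 46.191)² = 63.4678236023²
eq2: (x − 25.869)² + (y + 31.509)² = 21.4305030301²
eq3: (x − 35.582)² + (y + 17.944)² = 11.7029321728²
eq3−eq1, eq3−eq2 (x²,y² cancel):
  -75.998·x + 128.270·y = -3339.821501
  -19.426·x − 27.130·y = -248.351457
det = -75.998·-27.130 − 128.270·-19.426 = 4553.598760
x = (-3339.821501·-27.130 − 128.270·-248.351457) / 4553.598760 = 26.894201
y = (-75.998·-248.351457 − -3339.821501·-19.426) / 4553.598760 = -10.103033
|P − Q| = √((26.894201 − -43.565)² + (-10.103033 − -40.373)²) = 76.686178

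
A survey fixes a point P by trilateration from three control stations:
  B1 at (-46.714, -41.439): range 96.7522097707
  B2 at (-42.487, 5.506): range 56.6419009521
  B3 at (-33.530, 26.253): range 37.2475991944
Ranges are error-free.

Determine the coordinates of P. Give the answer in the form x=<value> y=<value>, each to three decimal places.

eq1: (x + 46.714)² + (y + 41.439)² = 96.7522097707²
eq2: (x + 42.487)² + (y − 5.506)² = 56.6419009521²
eq3: (x + 33.530)² + (y − 26.253)² = 37.2475991944²
eq3−eq2, eq3−eq1 (x²,y² cancel):
  -17.914·x − 41.494·y = -1798.941002
  -26.368·x − 135.384·y = -5887.698842
det = -17.914·-135.384 − -41.494·-26.368 = 1331.155184
x = (-1798.941002·-135.384 − -41.494·-5887.698842) / 1331.155184 = -0.568189
y = (-17.914·-5887.698842 − -1798.941002·-26.368) / 1331.155184 = 43.599545

x=-0.568 y=43.600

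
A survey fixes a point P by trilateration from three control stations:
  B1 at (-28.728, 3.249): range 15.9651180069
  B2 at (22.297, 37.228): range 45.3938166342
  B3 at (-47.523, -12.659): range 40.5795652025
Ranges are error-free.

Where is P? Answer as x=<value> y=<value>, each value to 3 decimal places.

eq1: (x + 28.728)² + (y − 3.249)² = 15.9651180069²
eq2: (x − 22.297)² + (y − 37.228)² = 45.3938166342²
eq3: (x + 47.523)² + (y + 12.659)² = 40.5795652025²
eq1−eq2, eq1−eq3 (x²,y² cancel):
  102.050·x + 67.958·y = -758.487388
  -37.590·x − 31.816·y = 191.015706
det = 102.050·-31.816 − 67.958·-37.590 = -692.281580
x = (-758.487388·-31.816 − 67.958·191.015706) / -692.281580 = -16.107592
y = (102.050·191.015706 − -758.487388·-37.590) / -692.281580 = 13.027052

x=-16.108 y=13.027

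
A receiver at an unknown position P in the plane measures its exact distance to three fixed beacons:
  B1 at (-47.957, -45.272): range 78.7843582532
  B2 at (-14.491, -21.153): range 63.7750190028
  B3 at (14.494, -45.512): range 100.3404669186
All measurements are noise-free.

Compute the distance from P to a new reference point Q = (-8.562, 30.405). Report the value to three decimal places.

eq1: (x + 47.957)² + (y + 45.272)² = 78.7843582532²
eq2: (x + 14.491)² + (y + 21.153)² = 63.7750190028²
eq3: (x − 14.494)² + (y + 45.512)² = 100.3404669186²
eq1−eq3, eq1−eq2 (x²,y² cancel):
  124.902·x − 0.480·y = -5929.243849
  66.932·x + 48.238·y = -1552.267286
det = 124.902·48.238 − -0.480·66.932 = 6057.150036
x = (-5929.243849·48.238 − -0.480·-1552.267286) / 6057.150036 = -47.342389
y = (124.902·-1552.267286 − -5929.243849·66.932) / 6057.150036 = 33.509961
|P − Q| = √((-47.342389 − -8.562)² + (33.509961 − 30.405)²) = 38.904490

38.904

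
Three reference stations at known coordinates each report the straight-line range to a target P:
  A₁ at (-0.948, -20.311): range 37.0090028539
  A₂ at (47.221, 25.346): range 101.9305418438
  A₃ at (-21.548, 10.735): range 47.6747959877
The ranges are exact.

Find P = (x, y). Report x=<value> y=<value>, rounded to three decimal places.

x=-34.904 y=-35.031

eq1: (x + 0.948)² + (y + 20.311)² = 37.0090028539²
eq2: (x − 47.221)² + (y − 25.346)² = 101.9305418438²
eq3: (x + 21.548)² + (y − 10.735)² = 47.6747959877²
eq1−eq2, eq1−eq3 (x²,y² cancel):
  96.338·x + 91.314·y = -6561.361936
  -41.200·x + 62.092·y = -737.098776
det = 96.338·62.092 − 91.314·-41.200 = 9743.955896
x = (-6561.361936·62.092 − 91.314·-737.098776) / 9743.955896 = -34.903755
y = (96.338·-737.098776 − -6561.361936·-41.200) / 9743.955896 = -35.030817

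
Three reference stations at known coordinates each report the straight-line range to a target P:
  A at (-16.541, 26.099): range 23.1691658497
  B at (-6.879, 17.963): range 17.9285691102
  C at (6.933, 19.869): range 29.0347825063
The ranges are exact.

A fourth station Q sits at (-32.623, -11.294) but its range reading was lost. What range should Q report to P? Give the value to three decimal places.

21.389

eq1: (x + 16.541)² + (y − 26.099)² = 23.1691658497²
eq2: (x + 6.879)² + (y − 17.963)² = 17.9285691102²
eq3: (x − 6.933)² + (y − 19.869)² = 29.0347825063²
eq1−eq3, eq1−eq2 (x²,y² cancel):
  46.948·x − 12.460·y = -818.127181
  19.324·x − 16.272·y = -369.395816
det = 46.948·-16.272 − -12.460·19.324 = -523.160816
x = (-818.127181·-16.272 − -12.460·-369.395816) / -523.160816 = -16.648597
y = (46.948·-369.395816 − -818.127181·19.324) / -523.160816 = 2.930084
|P − Q| = √((-16.648597 − -32.623)² + (2.930084 − -11.294)²) = 21.389393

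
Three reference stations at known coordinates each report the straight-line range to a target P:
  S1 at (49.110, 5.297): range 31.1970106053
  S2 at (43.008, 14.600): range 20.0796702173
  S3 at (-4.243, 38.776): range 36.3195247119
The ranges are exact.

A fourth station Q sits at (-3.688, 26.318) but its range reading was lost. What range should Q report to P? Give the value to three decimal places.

eq1: (x − 49.110)² + (y − 5.297)² = 31.1970106053²
eq2: (x − 43.008)² + (y − 14.600)² = 20.0796702173²
eq3: (x + 4.243)² + (y − 38.776)² = 36.3195247119²
eq2−eq1, eq2−eq3 (x²,y² cancel):
  12.204·x − 18.606·y = -193.058070
  -94.502·x + 48.352·y = -1457.181558
det = 12.204·48.352 − -18.606·-94.502 = -1168.216404
x = (-193.058070·48.352 − -18.606·-1457.181558) / -1168.216404 = 31.198898
y = (12.204·-1457.181558 − -193.058070·-94.502) / -1168.216404 = 30.840020
|P − Q| = √((31.198898 − -3.688)² + (30.840020 − 26.318)²) = 35.178748

35.179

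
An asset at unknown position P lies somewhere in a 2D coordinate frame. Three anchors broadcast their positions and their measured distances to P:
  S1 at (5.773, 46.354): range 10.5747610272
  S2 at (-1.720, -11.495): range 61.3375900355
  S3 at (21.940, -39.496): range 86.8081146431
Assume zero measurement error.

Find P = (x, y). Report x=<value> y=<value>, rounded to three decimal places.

eq1: (x − 5.773)² + (y − 46.354)² = 10.5747610272²
eq2: (x + 1.720)² + (y + 11.495)² = 61.3375900355²
eq3: (x − 21.940)² + (y + 39.496)² = 86.8081146431²
eq1−eq3, eq1−eq2 (x²,y² cancel):
  32.334·x − 171.700·y = -7564.546426
  -14.986·x − 115.698·y = -5697.401801
det = 32.334·-115.698 − -171.700·-14.986 = -6314.075332
x = (-7564.546426·-115.698 − -171.700·-5697.401801) / -6314.075332 = 16.319254
y = (32.334·-5697.401801 − -7564.546426·-14.986) / -6314.075332 = 47.129954

x=16.319 y=47.130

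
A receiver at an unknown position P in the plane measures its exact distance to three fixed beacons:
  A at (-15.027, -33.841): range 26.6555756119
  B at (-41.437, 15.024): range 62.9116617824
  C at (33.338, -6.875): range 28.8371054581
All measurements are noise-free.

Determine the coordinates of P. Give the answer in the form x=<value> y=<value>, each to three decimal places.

eq1: (x + 15.027)² + (y + 33.841)² = 26.6555756119²
eq2: (x + 41.437)² + (y − 15.024)² = 62.9116617824²
eq3: (x − 33.338)² + (y + 6.875)² = 28.8371054581²
eq3−eq1, eq3−eq2 (x²,y² cancel):
  -96.730·x − 53.932·y = 333.395081
  -149.550·x + 43.798·y = -2342.240861
det = -96.730·43.798 − -53.932·-149.550 = -12302.111140
x = (333.395081·43.798 − -53.932·-2342.240861) / -12302.111140 = 9.081343
y = (-96.730·-2342.240861 − 333.395081·-149.550) / -12302.111140 = -22.469655

x=9.081 y=-22.470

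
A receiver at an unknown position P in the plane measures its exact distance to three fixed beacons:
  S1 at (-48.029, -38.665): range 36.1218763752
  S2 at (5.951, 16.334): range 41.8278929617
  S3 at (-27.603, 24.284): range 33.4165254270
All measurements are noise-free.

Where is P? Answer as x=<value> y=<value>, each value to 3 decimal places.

x=-27.232 y=-9.130

eq1: (x + 48.029)² + (y + 38.665)² = 36.1218763752²
eq2: (x − 5.951)² + (y − 16.334)² = 41.8278929617²
eq3: (x + 27.603)² + (y − 24.284)² = 33.4165254270²
eq1−eq3, eq1−eq2 (x²,y² cancel):
  40.852·x + 125.898·y = -2262.003020
  107.960·x + 109.998·y = -3944.335786
det = 40.852·109.998 − 125.898·107.960 = -9098.309784
x = (-2262.003020·109.998 − 125.898·-3944.335786) / -9098.309784 = -27.232330
y = (40.852·-3944.335786 − -2262.003020·107.960) / -9098.309784 = -9.130470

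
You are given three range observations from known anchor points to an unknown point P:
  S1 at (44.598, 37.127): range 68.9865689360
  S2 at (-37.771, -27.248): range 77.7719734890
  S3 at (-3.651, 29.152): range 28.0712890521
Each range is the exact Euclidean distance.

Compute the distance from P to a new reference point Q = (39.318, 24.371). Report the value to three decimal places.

eq1: (x − 44.598)² + (y − 37.127)² = 68.9865689360²
eq2: (x + 37.771)² + (y + 27.248)² = 77.7719734890²
eq3: (x + 3.651)² + (y − 29.152)² = 28.0712890521²
eq3−eq1, eq3−eq2 (x²,y² cancel):
  96.498·x + 15.950·y = -1466.922597
  -68.240·x − 112.800·y = -3954.549551
det = 96.498·-112.800 − 15.950·-68.240 = -9796.546400
x = (-1466.922597·-112.800 − 15.950·-3954.549551) / -9796.546400 = -23.329031
y = (96.498·-3954.549551 − -1466.922597·-68.240) / -9796.546400 = 49.171300
|P − Q| = √((-23.329031 − 39.318)² + (49.171300 − 24.371)²) = 67.377336

67.377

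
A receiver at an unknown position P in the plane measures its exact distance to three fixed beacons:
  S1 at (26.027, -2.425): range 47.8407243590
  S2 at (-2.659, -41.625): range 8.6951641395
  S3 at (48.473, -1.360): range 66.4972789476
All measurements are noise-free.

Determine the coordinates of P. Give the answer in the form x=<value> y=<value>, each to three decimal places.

x=-8.680 y=-35.352

eq1: (x − 26.027)² + (y + 2.425)² = 47.8407243590²
eq2: (x + 2.659)² + (y + 41.625)² = 8.6951641395²
eq3: (x − 48.473)² + (y + 1.360)² = 66.4972789476²
eq3−eq2, eq3−eq1 (x²,y² cancel):
  -102.264·x − 80.530·y = 3734.511805
  -44.892·x − 2.130·y = 464.957225
det = -102.264·-2.130 − -80.530·-44.892 = -3397.330440
x = (3734.511805·-2.130 − -80.530·464.957225) / -3397.330440 = -8.679902
y = (-102.264·464.957225 − 3734.511805·-44.892) / -3397.330440 = -35.351674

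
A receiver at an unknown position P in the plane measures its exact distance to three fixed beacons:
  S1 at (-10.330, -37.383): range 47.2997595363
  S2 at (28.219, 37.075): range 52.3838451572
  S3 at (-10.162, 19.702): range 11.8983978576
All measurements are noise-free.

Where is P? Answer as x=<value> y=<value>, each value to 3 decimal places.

x=-16.340 y=9.533

eq1: (x + 10.330)² + (y + 37.383)² = 47.2997595363²
eq2: (x − 28.219)² + (y − 37.075)² = 52.3838451572²
eq3: (x + 10.162)² + (y − 19.702)² = 11.8983978576²
eq2−eq3, eq2−eq1 (x²,y² cancel):
  -76.762·x − 34.746·y = 923.062824
  -77.098·x − 148.916·y = -159.870016
det = -76.762·-148.916 − -34.746·-77.098 = 8752.242884
x = (923.062824·-148.916 − -34.746·-159.870016) / 8752.242884 = -16.340231
y = (-76.762·-159.870016 − 923.062824·-77.098) / 8752.242884 = 9.533355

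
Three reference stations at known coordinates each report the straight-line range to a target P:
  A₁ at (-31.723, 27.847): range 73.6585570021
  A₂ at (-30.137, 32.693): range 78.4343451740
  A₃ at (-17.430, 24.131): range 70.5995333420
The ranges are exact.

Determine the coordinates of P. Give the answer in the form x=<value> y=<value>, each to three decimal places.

eq1: (x + 31.723)² + (y − 27.847)² = 73.6585570021²
eq2: (x + 30.137)² + (y − 32.693)² = 78.4343451740²
eq3: (x + 17.430)² + (y − 24.131)² = 70.5995333420²
eq2−eq3, eq2−eq1 (x²,y² cancel):
  25.414·x − 17.124·y = 76.691438
  -3.172·x − 9.692·y = 531.096603
det = 25.414·-9.692 − -17.124·-3.172 = -300.629816
x = (76.691438·-9.692 − -17.124·531.096603) / -300.629816 = -27.779030
y = (25.414·531.096603 − 76.691438·-3.172) / -300.629816 = -45.705893

x=-27.779 y=-45.706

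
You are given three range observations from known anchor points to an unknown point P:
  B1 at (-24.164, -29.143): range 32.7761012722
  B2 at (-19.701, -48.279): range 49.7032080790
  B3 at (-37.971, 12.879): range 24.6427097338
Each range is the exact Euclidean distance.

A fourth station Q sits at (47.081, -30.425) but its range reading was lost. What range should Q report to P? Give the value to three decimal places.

eq1: (x + 24.164)² + (y + 29.143)² = 32.7761012722²
eq2: (x + 19.701)² + (y + 48.279)² = 49.7032080790²
eq3: (x + 37.971)² + (y − 12.879)² = 24.6427097338²
eq3−eq2, eq3−eq1 (x²,y² cancel):
  36.540·x − 122.316·y = -751.819990
  27.614·x − 84.044·y = -641.461809
det = 36.540·-84.044 − -122.316·27.614 = 306.666264
x = (-751.819990·-84.044 − -122.316·-641.461809) / 306.666264 = -49.810120
y = (36.540·-641.461809 − -751.819990·27.614) / 306.666264 = -8.733459
|P − Q| = √((-49.810120 − 47.081)² + (-8.733459 − -30.425)²) = 99.289536

99.290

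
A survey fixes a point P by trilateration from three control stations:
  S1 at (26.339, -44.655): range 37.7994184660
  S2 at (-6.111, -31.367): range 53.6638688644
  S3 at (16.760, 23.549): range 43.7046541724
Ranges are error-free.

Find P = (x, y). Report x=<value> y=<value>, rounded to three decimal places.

eq1: (x − 26.339)² + (y + 44.655)² = 37.7994184660²
eq2: (x + 6.111)² + (y + 31.367)² = 53.6638688644²
eq3: (x − 16.760)² + (y − 23.549)² = 43.7046541724²
eq2−eq3, eq2−eq1 (x²,y² cancel):
  45.742·x + 109.832·y = 783.934016
  64.900·x − 26.576·y = 3117.593721
det = 45.742·-26.576 − 109.832·64.900 = -8343.736192
x = (783.934016·-26.576 − 109.832·3117.593721) / -8343.736192 = 43.535099
y = (45.742·3117.593721 − 783.934016·64.900) / -8343.736192 = -10.993595

x=43.535 y=-10.994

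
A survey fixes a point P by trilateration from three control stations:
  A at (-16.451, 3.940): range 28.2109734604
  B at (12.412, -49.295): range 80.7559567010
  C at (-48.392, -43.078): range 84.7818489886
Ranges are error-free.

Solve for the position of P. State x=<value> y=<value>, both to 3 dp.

eq1: (x + 16.451)² + (y − 3.940)² = 28.2109734604²
eq2: (x − 12.412)² + (y + 49.295)² = 80.7559567010²
eq3: (x + 48.392)² + (y + 43.078)² = 84.7818489886²
eq2−eq3, eq2−eq1 (x²,y² cancel):
  -121.608·x + 12.434·y = 947.007604
  -57.726·x + 106.470·y = 3427.769751
det = -121.608·106.470 − 12.434·-57.726 = -12229.838676
x = (947.007604·106.470 − 12.434·3427.769751) / -12229.838676 = -4.759426
y = (-121.608·3427.769751 − 947.007604·-57.726) / -12229.838676 = 29.614231

x=-4.759 y=29.614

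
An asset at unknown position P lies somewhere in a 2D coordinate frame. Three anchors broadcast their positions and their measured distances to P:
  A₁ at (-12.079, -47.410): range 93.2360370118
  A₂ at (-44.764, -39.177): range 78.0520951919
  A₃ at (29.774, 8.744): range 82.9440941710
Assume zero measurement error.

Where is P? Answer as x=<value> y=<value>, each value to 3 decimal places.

x=-47.523 y=38.826

eq1: (x + 12.079)² + (y + 47.410)² = 93.2360370118²
eq2: (x + 44.764)² + (y + 39.177)² = 78.0520951919²
eq3: (x − 29.774)² + (y − 8.744)² = 82.9440941710²
eq1−eq2, eq1−eq3 (x²,y² cancel):
  -65.370·x + 16.466·y = 3745.871718
  83.706·x + 112.308·y = 382.574111
det = -65.370·112.308 − 16.466·83.706 = -8719.876956
x = (3745.871718·112.308 − 16.466·382.574111) / -8719.876956 = -47.522677
y = (-65.370·382.574111 − 3745.871718·83.706) / -8719.876956 = 38.826329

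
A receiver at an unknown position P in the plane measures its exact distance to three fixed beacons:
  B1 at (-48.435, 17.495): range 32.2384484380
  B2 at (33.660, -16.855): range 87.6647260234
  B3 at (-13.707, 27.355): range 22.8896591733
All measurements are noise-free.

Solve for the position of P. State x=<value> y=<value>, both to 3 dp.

x=-29.700 y=43.731

eq1: (x + 48.435)² + (y − 17.495)² = 32.2384484380²
eq2: (x − 33.660)² + (y + 16.855)² = 87.6647260234²
eq3: (x + 13.707)² + (y − 27.355)² = 22.8896591733²
eq2−eq3, eq2−eq1 (x²,y² cancel):
  -94.734·x + 88.420·y = 6680.258941
  -164.190·x + 68.700·y = 7880.724256
det = -94.734·68.700 − 88.420·-164.190 = 8009.454000
x = (6680.258941·68.700 − 88.420·7880.724256) / 8009.454000 = -29.699883
y = (-94.734·7880.724256 − 6680.258941·-164.190) / 8009.454000 = 43.730719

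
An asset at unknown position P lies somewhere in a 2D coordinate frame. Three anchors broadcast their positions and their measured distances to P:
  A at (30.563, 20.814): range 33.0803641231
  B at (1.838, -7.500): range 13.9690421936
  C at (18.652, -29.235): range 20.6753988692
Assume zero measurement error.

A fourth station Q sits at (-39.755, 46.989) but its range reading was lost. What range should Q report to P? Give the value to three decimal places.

78.672

eq1: (x − 30.563)² + (y − 20.814)² = 33.0803641231²
eq2: (x − 1.838)² + (y + 7.500)² = 13.9690421936²
eq3: (x − 18.652)² + (y + 29.235)² = 20.6753988692²
eq3−eq1, eq3−eq2 (x²,y² cancel):
  23.822·x + 100.098·y = -502.101136
  -33.628·x + 43.470·y = -910.616106
det = 23.822·43.470 − 100.098·-33.628 = 4401.637884
x = (-502.101136·43.470 − 100.098·-910.616106) / 4401.637884 = 15.749709
y = (23.822·-910.616106 − -502.101136·-33.628) / 4401.637884 = -8.764318
|P − Q| = √((15.749709 − -39.755)² + (-8.764318 − 46.989)²) = 78.671502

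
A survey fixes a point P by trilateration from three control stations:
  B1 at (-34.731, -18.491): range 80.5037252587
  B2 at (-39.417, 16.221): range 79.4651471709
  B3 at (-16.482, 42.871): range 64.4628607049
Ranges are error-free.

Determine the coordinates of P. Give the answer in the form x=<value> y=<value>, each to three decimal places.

x=39.917 y=11.652

eq1: (x + 34.731)² + (y + 18.491)² = 80.5037252587²
eq2: (x + 39.417)² + (y − 16.221)² = 79.4651471709²
eq3: (x + 16.482)² + (y − 42.871)² = 64.4628607049²
eq3−eq2, eq3−eq1 (x²,y² cancel):
  -45.870·x − 53.300·y = -2452.007440
  -36.498·x − 122.724·y = -2886.808893
det = -45.870·-122.724 − -53.300·-36.498 = 3684.006480
x = (-2452.007440·-122.724 − -53.300·-2886.808893) / 3684.006480 = 39.916664
y = (-45.870·-2886.808893 − -2452.007440·-36.498) / 3684.006480 = 11.651596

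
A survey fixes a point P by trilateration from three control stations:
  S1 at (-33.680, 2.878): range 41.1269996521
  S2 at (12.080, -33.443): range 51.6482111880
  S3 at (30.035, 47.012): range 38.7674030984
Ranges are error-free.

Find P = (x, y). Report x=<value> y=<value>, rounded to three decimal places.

x=4.693 y=17.674

eq1: (x + 33.680)² + (y − 2.878)² = 41.1269996521²
eq2: (x − 12.080)² + (y + 33.443)² = 51.6482111880²
eq3: (x − 30.035)² + (y − 47.012)² = 38.7674030984²
eq3−eq2, eq3−eq1 (x²,y² cancel):
  -35.910·x − 160.910·y = -3012.494896
  -127.430·x − 88.268·y = -2158.122642
det = -35.910·-88.268 − -160.910·-127.430 = -17335.057420
x = (-3012.494896·-88.268 − -160.910·-2158.122642) / -17335.057420 = 4.693184
y = (-35.910·-2158.122642 − -3012.494896·-127.430) / -17335.057420 = 17.674244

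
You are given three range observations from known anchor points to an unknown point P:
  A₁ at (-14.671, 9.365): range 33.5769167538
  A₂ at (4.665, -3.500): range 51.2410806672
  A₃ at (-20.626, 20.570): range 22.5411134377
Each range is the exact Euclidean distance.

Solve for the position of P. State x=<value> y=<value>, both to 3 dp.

x=-17.188 y=42.847

eq1: (x + 14.671)² + (y − 9.365)² = 33.5769167538²
eq2: (x − 4.665)² + (y + 3.500)² = 51.2410806672²
eq3: (x + 20.626)² + (y − 20.570)² = 22.5411134377²
eq1−eq3, eq1−eq2 (x²,y² cancel):
  -11.910·x + 22.410·y = 1164.922854
  38.672·x − 25.730·y = -1767.168250
det = -11.910·-25.730 − 22.410·38.672 = -560.195220
x = (1164.922854·-25.730 − 22.410·-1767.168250) / -560.195220 = -17.188250
y = (-11.910·-1767.168250 − 1164.922854·38.672) / -560.195220 = 42.847425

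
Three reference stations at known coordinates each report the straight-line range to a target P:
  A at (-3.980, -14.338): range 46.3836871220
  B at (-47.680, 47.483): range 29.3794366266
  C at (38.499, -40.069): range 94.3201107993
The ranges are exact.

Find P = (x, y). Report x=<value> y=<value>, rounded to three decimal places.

x=-31.903 y=22.699

eq1: (x + 3.980)² + (y + 14.338)² = 46.3836871220²
eq2: (x + 47.680)² + (y − 47.483)² = 29.3794366266²
eq3: (x − 38.499)² + (y + 40.069)² = 94.3201107993²
eq1−eq2, eq1−eq3 (x²,y² cancel):
  -87.400·x + 123.642·y = 5594.894180
  84.958·x − 51.462·y = -3878.557752
det = -87.400·-51.462 − 123.642·84.958 = -6006.598236
x = (5594.894180·-51.462 − 123.642·-3878.557752) / -6006.598236 = -31.902948
y = (-87.400·-3878.557752 − 5594.894180·84.958) / -6006.598236 = 22.699216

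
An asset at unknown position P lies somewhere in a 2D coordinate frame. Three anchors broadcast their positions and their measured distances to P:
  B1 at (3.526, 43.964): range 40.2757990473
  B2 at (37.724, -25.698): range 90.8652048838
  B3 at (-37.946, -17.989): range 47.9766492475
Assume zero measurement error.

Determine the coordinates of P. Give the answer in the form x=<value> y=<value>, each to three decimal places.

eq1: (x − 3.526)² + (y − 43.964)² = 40.2757990473²
eq2: (x − 37.724)² + (y + 25.698)² = 90.8652048838²
eq3: (x + 37.946)² + (y + 17.989)² = 47.9766492475²
eq2−eq3, eq2−eq1 (x²,y² cancel):
  -151.340·x + 15.418·y = 5634.742243
  -68.396·x + 139.324·y = 6496.124062
det = -151.340·139.324 − 15.418·-68.396 = -20030.764632
x = (5634.742243·139.324 − 15.418·6496.124062) / -20030.764632 = -34.192284
y = (-151.340·6496.124062 − 5634.742243·-68.396) / -20030.764632 = 29.840578

x=-34.192 y=29.841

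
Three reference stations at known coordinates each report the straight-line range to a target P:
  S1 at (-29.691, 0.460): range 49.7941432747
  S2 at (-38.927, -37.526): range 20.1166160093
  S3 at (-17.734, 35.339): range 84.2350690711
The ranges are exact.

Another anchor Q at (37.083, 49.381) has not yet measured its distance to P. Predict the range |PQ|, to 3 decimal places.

114.695

eq1: (x + 29.691)² + (y − 0.460)² = 49.7941432747²
eq2: (x + 38.927)² + (y + 37.526)² = 20.1166160093²
eq3: (x + 17.734)² + (y − 35.339)² = 84.2350690711²
eq3−eq1, eq3−eq2 (x²,y² cancel):
  -23.914·x − 69.758·y = 3934.517561
  -42.386·x − 145.730·y = 8051.040950
det = -23.914·-145.730 − -69.758·-42.386 = 528.224632
x = (3934.517561·-145.730 − -69.758·8051.040950) / 528.224632 = -22.249492
y = (-23.914·8051.040950 − 3934.517561·-42.386) / 528.224632 = -48.774954
|P − Q| = √((-22.249492 − 37.083)² + (-48.774954 − 49.381)²) = 114.694969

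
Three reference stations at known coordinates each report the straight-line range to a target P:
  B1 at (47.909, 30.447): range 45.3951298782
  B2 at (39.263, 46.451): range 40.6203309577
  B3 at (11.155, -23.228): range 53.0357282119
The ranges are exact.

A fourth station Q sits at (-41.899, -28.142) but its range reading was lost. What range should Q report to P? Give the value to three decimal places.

72.465

eq1: (x − 47.909)² + (y − 30.447)² = 45.3951298782²
eq2: (x − 39.263)² + (y − 46.451)² = 40.6203309577²
eq3: (x − 11.155)² + (y + 23.228)² = 53.0357282119²
eq2−eq1, eq2−eq3 (x²,y² cancel):
  17.292·x − 32.008·y = -887.693010
  -56.216·x − 139.358·y = -4198.081741
det = 17.292·-139.358 − -32.008·-56.216 = -4209.140264
x = (-887.693010·-139.358 − -32.008·-4198.081741) / -4209.140264 = 2.533790
y = (17.292·-4198.081741 − -887.693010·-56.216) / -4209.140264 = 29.102328
|P − Q| = √((2.533790 − -41.899)² + (29.102328 − -28.142)²) = 72.465067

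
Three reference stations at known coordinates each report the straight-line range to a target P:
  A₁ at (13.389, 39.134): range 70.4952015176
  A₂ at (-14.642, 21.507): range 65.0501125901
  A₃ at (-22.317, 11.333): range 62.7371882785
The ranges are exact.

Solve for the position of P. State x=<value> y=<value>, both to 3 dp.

x=24.448 y=-30.488

eq1: (x − 13.389)² + (y − 39.134)² = 70.4952015176²
eq2: (x + 14.642)² + (y − 21.507)² = 65.0501125901²
eq3: (x + 22.317)² + (y − 11.333)² = 62.7371882785²
eq2−eq1, eq2−eq3 (x²,y² cancel):
  56.062·x + 35.254·y = 295.739775
  -15.350·x − 20.348·y = 245.108520
det = 56.062·-20.348 − 35.254·-15.350 = -599.600676
x = (295.739775·-20.348 − 35.254·245.108520) / -599.600676 = 24.447552
y = (56.062·245.108520 − 295.739775·-15.350) / -599.600676 = -30.488424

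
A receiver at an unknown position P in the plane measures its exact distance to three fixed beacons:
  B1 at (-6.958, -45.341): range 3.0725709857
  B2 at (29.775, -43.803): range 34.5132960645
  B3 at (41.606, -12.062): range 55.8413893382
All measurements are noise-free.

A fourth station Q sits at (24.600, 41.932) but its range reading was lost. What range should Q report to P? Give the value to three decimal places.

eq1: (x + 6.958)² + (y + 45.341)² = 3.0725709857²
eq2: (x − 29.775)² + (y + 43.803)² = 34.5132960645²
eq3: (x − 41.606)² + (y + 12.062)² = 55.8413893382²
eq1−eq2, eq1−eq3 (x²,y² cancel):
  73.466·x + 3.076·y = -480.693524
  97.128·x + 66.558·y = -3336.489036
det = 73.466·66.558 − 3.076·97.128 = 4590.984300
x = (-480.693524·66.558 − 3.076·-3336.489036) / 4590.984300 = -4.733399
y = (73.466·-3336.489036 − -480.693524·97.128) / 4590.984300 = -43.221603
|P − Q| = √((-4.733399 − 24.600)² + (-43.221603 − 41.932)²) = 90.064335

90.064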